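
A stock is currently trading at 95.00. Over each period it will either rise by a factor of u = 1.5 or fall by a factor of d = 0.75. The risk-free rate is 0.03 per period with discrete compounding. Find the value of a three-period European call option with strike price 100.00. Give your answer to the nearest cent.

24.97

Risk-neutral probability p = (1 + 0.03 − 0.75)/(1.5 − 0.75) = 0.2800/0.7500 = 0.3733
Terminal stock prices: S_uuu = 320.6, S_uud = 160.3, S_udd = 80.16, S_ddd = 40.08
Terminal payoffs (S − K): max(220.6, 0) = 220.6, max(60.31, 0) = 60.31, max(-19.84, 0) = 0, max(-59.92, 0) = 0
Node uu (S = 213.8): V_uu = 1/1.03·[0.3733·220.6250 + 0.6267·60.3125] = 116.6626
Node ud (S = 106.9): V_ud = 1/1.03·[0.3733·60.3125 + 0.6267·0.0000] = 21.8608
Node dd (S = 53.44): V_dd = 1/1.03·[0.3733·0.0000 + 0.6267·0.0000] = 0.0000
Node u (S = 142.5): V_u = 1/1.03·[0.3733·116.6626 + 0.6267·21.8608] = 55.5859
Node d (S = 71.25): V_d = 1/1.03·[0.3733·21.8608 + 0.6267·0.0000] = 7.9237
Node 0 (S = 95): V_0 = 1/1.03·[0.3733·55.5859 + 0.6267·7.9237] = 24.9685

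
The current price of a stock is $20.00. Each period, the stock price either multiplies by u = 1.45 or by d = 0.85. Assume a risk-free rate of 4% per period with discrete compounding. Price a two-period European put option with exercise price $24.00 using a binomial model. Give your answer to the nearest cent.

$4.12

Risk-neutral probability p = (1 + 0.04 − 0.85)/(1.45 − 0.85) = 0.1900/0.6000 = 0.3167
Terminal stock prices: S_uu = 42.05, S_ud = 24.65, S_dd = 14.45
Terminal payoffs (K − S): max(-18.05, 0) = 0, max(-0.65, 0) = 0, max(9.55, 0) = 9.55
Node u (S = 29): V_u = 1/1.04·[0.3167·0.0000 + 0.6833·0.0000] = 0.0000
Node d (S = 17): V_d = 1/1.04·[0.3167·0.0000 + 0.6833·9.5500] = 6.2748
Node 0 (S = 20): V_0 = 1/1.04·[0.3167·0.0000 + 0.6833·6.2748] = 4.1229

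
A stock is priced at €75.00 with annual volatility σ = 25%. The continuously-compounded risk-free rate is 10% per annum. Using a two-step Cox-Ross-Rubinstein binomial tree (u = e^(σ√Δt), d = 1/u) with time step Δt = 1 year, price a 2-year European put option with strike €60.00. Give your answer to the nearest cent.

€1.49

CRR parameters: u = e^(σ√Δt) = e^(0.25·√1) = 1.2840, d = 1/u = 0.7788
Per-period rate: rΔt = 0.1·1 = 0.1, so R = e^0.1 = 1.1052
Risk-neutral probability p = (e^0.1 − 0.7788)/(1.2840 − 0.7788) = 0.3264/0.5052 = 0.6460
Terminal stock prices: S_uu = 123.7, S_ud = 75, S_dd = 45.49
Terminal payoffs (K − S): max(-63.65, 0) = 0, max(-15, 0) = 0, max(14.51, 0) = 14.51
Node u (S = 96.3): V_u = e^(−0.1)·[0.6460·0.0000 + 0.3540·0.0000] = 0.0000
Node d (S = 58.41): V_d = e^(−0.1)·[0.6460·0.0000 + 0.3540·14.5102] = 4.6479
Node 0 (S = 75): V_0 = e^(−0.1)·[0.6460·0.0000 + 0.3540·4.6479] = 1.4888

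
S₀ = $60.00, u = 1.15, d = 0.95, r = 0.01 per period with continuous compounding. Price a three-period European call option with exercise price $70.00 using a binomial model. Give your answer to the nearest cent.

Risk-neutral probability p = (e^0.01 − 0.95)/(1.15 − 0.95) = 0.0601/0.2000 = 0.3003
Terminal stock prices: S_uuu = 91.25, S_uud = 75.38, S_udd = 62.27, S_ddd = 51.44
Terminal payoffs (S − K): max(21.25, 0) = 21.25, max(5.382, 0) = 5.382, max(-7.727, 0) = 0, max(-18.56, 0) = 0
Node uu (S = 79.35): V_uu = e^(−0.01)·[0.3003·21.2525 + 0.6997·5.3825] = 10.0465
Node ud (S = 65.55): V_ud = e^(−0.01)·[0.3003·5.3825 + 0.6997·0.0000] = 1.6000
Node dd (S = 54.15): V_dd = e^(−0.01)·[0.3003·0.0000 + 0.6997·0.0000] = 0.0000
Node u (S = 69): V_u = e^(−0.01)·[0.3003·10.0465 + 0.6997·1.6000] = 4.0949
Node d (S = 57): V_d = e^(−0.01)·[0.3003·1.6000 + 0.6997·0.0000] = 0.4756
Node 0 (S = 60): V_0 = e^(−0.01)·[0.3003·4.0949 + 0.6997·0.4756] = 1.5468

$1.55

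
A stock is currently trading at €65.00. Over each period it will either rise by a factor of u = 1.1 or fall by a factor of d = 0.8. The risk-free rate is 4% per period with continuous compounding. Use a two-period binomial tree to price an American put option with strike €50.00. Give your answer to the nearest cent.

€0.30

Risk-neutral probability p = (e^0.04 − 0.8)/(1.1 − 0.8) = 0.2408/0.3000 = 0.8027
Terminal stock prices: S_uu = 78.65, S_ud = 57.2, S_dd = 41.6
Terminal payoffs (K − S): max(-28.65, 0) = 0, max(-7.2, 0) = 0, max(8.4, 0) = 8.4
Node u (S = 71.5): continuation = e^(−0.04)·[0.8027·0.0000 + 0.1973·0.0000] = 0.0000; exercise value = 0.0000 ≤ continuation, so V_u = 0.0000
Node d (S = 52): continuation = e^(−0.04)·[0.8027·0.0000 + 0.1973·8.4000] = 1.5923; exercise value = 0.0000 ≤ continuation, so V_d = 1.5923
Node 0 (S = 65): continuation = e^(−0.04)·[0.8027·0.0000 + 0.1973·1.5923] = 0.3018; exercise value = 0.0000 ≤ continuation, so V_0 = 0.3018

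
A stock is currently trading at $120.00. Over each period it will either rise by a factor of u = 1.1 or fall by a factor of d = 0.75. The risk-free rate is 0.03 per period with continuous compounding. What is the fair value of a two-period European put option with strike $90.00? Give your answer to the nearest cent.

Risk-neutral probability p = (e^0.03 − 0.75)/(1.1 − 0.75) = 0.2805/0.3500 = 0.8013
Terminal stock prices: S_uu = 145.2, S_ud = 99, S_dd = 67.5
Terminal payoffs (K − S): max(-55.2, 0) = 0, max(-9, 0) = 0, max(22.5, 0) = 22.5
Node u (S = 132): V_u = e^(−0.03)·[0.8013·0.0000 + 0.1987·0.0000] = 0.0000
Node d (S = 90): V_d = e^(−0.03)·[0.8013·0.0000 + 0.1987·22.5000] = 4.3386
Node 0 (S = 120): V_0 = e^(−0.03)·[0.8013·0.0000 + 0.1987·4.3386] = 0.8366

$0.84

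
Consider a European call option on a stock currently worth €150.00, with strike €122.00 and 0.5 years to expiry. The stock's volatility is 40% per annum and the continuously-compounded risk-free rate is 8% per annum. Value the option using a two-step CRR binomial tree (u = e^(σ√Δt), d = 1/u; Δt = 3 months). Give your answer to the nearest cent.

CRR parameters: u = e^(σ√Δt) = e^(0.4·√0.25) = 1.2214, d = 1/u = 0.8187
Per-period rate: rΔt = 0.08·0.25 = 0.02, so R = e^0.02 = 1.0202
Risk-neutral probability p = (e^0.02 − 0.8187)/(1.2214 − 0.8187) = 0.2015/0.4027 = 0.5003
Terminal stock prices: S_uu = 223.8, S_ud = 150, S_dd = 100.5
Terminal payoffs (S − K): max(101.8, 0) = 101.8, max(28, 0) = 28, max(-21.45, 0) = 0
Node u (S = 183.2): V_u = e^(−0.02)·[0.5003·101.7737 + 0.4997·28.0000] = 63.6262
Node d (S = 122.8): V_d = e^(−0.02)·[0.5003·28.0000 + 0.4997·0.0000] = 13.7320
Node 0 (S = 150): V_0 = e^(−0.02)·[0.5003·63.6262 + 0.4997·13.7320] = 37.9295

€37.93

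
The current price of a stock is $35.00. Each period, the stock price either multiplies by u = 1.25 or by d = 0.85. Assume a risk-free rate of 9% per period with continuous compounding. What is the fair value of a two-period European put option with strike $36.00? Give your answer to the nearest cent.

$1.36

Risk-neutral probability p = (e^0.09 − 0.85)/(1.25 − 0.85) = 0.2442/0.4000 = 0.6104
Terminal stock prices: S_uu = 54.69, S_ud = 37.19, S_dd = 25.29
Terminal payoffs (K − S): max(-18.69, 0) = 0, max(-1.188, 0) = 0, max(10.71, 0) = 10.71
Node u (S = 43.75): V_u = e^(−0.09)·[0.6104·0.0000 + 0.3896·0.0000] = 0.0000
Node d (S = 29.75): V_d = e^(−0.09)·[0.6104·0.0000 + 0.3896·10.7125] = 3.8140
Node 0 (S = 35): V_0 = e^(−0.09)·[0.6104·0.0000 + 0.3896·3.8140] = 1.3579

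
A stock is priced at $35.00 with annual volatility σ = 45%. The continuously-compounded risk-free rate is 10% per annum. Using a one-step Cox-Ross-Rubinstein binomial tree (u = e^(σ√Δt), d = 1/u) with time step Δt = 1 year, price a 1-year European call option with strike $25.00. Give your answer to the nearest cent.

CRR parameters: u = e^(σ√Δt) = e^(0.45·√1) = 1.5683, d = 1/u = 0.6376
Per-period rate: rΔt = 0.1·1 = 0.1, so R = e^0.1 = 1.1052
Risk-neutral probability p = (e^0.1 − 0.6376)/(1.5683 − 0.6376) = 0.4675/0.9307 = 0.5024
Terminal stock prices: S_u = 54.89, S_d = 22.32
Terminal payoffs (S − K): max(29.89, 0) = 29.89, max(-2.683, 0) = 0
Node 0 (S = 35): V_0 = e^(−0.1)·[0.5024·29.8909 + 0.4976·0.0000] = 13.5872

$13.59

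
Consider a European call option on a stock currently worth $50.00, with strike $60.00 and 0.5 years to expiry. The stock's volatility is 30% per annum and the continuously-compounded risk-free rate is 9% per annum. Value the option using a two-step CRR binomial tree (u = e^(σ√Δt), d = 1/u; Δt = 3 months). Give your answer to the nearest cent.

$2.07

CRR parameters: u = e^(σ√Δt) = e^(0.3·√0.25) = 1.1618, d = 1/u = 0.8607
Per-period rate: rΔt = 0.09·0.25 = 0.0225, so R = e^0.0225 = 1.0228
Risk-neutral probability p = (e^0.0225 − 0.8607)/(1.1618 − 0.8607) = 0.1620/0.3011 = 0.5381
Terminal stock prices: S_uu = 67.49, S_ud = 50, S_dd = 37.04
Terminal payoffs (S − K): max(7.493, 0) = 7.493, max(-10, 0) = 0, max(-22.96, 0) = 0
Node u (S = 58.09): V_u = e^(−0.0225)·[0.5381·7.4929 + 0.4619·0.0000] = 3.9425
Node d (S = 43.04): V_d = e^(−0.0225)·[0.5381·0.0000 + 0.4619·0.0000] = 0.0000
Node 0 (S = 50): V_0 = e^(−0.0225)·[0.5381·3.9425 + 0.4619·0.0000] = 2.0744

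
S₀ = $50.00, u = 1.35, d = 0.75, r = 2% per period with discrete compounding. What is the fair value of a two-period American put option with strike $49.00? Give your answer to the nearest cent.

$6.20

Risk-neutral probability p = (1 + 0.02 − 0.75)/(1.35 − 0.75) = 0.2700/0.6000 = 0.4500
Terminal stock prices: S_uu = 91.13, S_ud = 50.62, S_dd = 28.12
Terminal payoffs (K − S): max(-42.13, 0) = 0, max(-1.625, 0) = 0, max(20.88, 0) = 20.88
Node u (S = 67.5): continuation = 1/1.02·[0.4500·0.0000 + 0.5500·0.0000] = 0.0000; exercise value = 0.0000 ≤ continuation, so V_u = 0.0000
Node d (S = 37.5): continuation = 1/1.02·[0.4500·0.0000 + 0.5500·20.8750] = 11.2561; exercise value = 11.5000 > continuation, so V_d = 11.5000 (exercise)
Node 0 (S = 50): continuation = 1/1.02·[0.4500·0.0000 + 0.5500·11.5000] = 6.2010; exercise value = 0.0000 ≤ continuation, so V_0 = 6.2010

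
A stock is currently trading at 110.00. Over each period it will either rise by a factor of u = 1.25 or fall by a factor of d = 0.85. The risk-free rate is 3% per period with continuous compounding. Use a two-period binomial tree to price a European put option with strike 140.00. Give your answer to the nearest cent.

27.96

Risk-neutral probability p = (e^0.03 − 0.85)/(1.25 − 0.85) = 0.1805/0.4000 = 0.4511
Terminal stock prices: S_uu = 171.9, S_ud = 116.9, S_dd = 79.47
Terminal payoffs (K − S): max(-31.88, 0) = 0, max(23.12, 0) = 23.12, max(60.53, 0) = 60.53
Node u (S = 137.5): V_u = e^(−0.03)·[0.4511·0.0000 + 0.5489·23.1250] = 12.3174
Node d (S = 93.5): V_d = e^(−0.03)·[0.4511·23.1250 + 0.5489·60.5250] = 42.3624
Node 0 (S = 110): V_0 = e^(−0.03)·[0.4511·12.3174 + 0.5489·42.3624] = 27.9566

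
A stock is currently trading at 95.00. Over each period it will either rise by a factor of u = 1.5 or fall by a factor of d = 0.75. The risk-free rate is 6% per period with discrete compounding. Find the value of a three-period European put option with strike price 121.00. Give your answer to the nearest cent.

Risk-neutral probability p = (1 + 0.06 − 0.75)/(1.5 − 0.75) = 0.3100/0.7500 = 0.4133
Terminal stock prices: S_uuu = 320.6, S_uud = 160.3, S_udd = 80.16, S_ddd = 40.08
Terminal payoffs (K − S): max(-199.6, 0) = 0, max(-39.31, 0) = 0, max(40.84, 0) = 40.84, max(80.92, 0) = 80.92
Node uu (S = 213.8): V_uu = 1/1.06·[0.4133·0.0000 + 0.5867·0.0000] = 0.0000
Node ud (S = 106.9): V_ud = 1/1.06·[0.4133·0.0000 + 0.5867·40.8438] = 22.6053
Node dd (S = 53.44): V_dd = 1/1.06·[0.4133·40.8438 + 0.5867·80.9219] = 60.7134
Node u (S = 142.5): V_u = 1/1.06·[0.4133·0.0000 + 0.5867·22.6053] = 12.5111
Node d (S = 71.25): V_d = 1/1.06·[0.4133·22.6053 + 0.5867·60.7134] = 42.4171
Node 0 (S = 95): V_0 = 1/1.06·[0.4133·12.5111 + 0.5867·42.4171] = 28.3547

28.35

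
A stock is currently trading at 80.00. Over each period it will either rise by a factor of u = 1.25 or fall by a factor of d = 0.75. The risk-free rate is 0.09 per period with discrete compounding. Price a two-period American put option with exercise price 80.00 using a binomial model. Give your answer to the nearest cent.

Risk-neutral probability p = (1 + 0.09 − 0.75)/(1.25 − 0.75) = 0.3400/0.5000 = 0.6800
Terminal stock prices: S_uu = 125, S_ud = 75, S_dd = 45
Terminal payoffs (K − S): max(-45, 0) = 0, max(5, 0) = 5, max(35, 0) = 35
Node u (S = 100): continuation = 1/1.09·[0.6800·0.0000 + 0.3200·5.0000] = 1.4679; exercise value = 0.0000 ≤ continuation, so V_u = 1.4679
Node d (S = 60): continuation = 1/1.09·[0.6800·5.0000 + 0.3200·35.0000] = 13.3945; exercise value = 20.0000 > continuation, so V_d = 20.0000 (exercise)
Node 0 (S = 80): continuation = 1/1.09·[0.6800·1.4679 + 0.3200·20.0000] = 6.7873; exercise value = 0.0000 ≤ continuation, so V_0 = 6.7873

6.79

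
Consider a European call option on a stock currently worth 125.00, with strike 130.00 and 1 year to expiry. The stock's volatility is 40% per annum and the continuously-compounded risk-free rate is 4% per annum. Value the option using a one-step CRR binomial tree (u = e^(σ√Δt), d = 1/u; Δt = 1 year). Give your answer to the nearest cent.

24.47

CRR parameters: u = e^(σ√Δt) = e^(0.4·√1) = 1.4918, d = 1/u = 0.6703
Per-period rate: rΔt = 0.04·1 = 0.04, so R = e^0.04 = 1.0408
Risk-neutral probability p = (e^0.04 − 0.6703)/(1.4918 − 0.6703) = 0.3705/0.8215 = 0.4510
Terminal stock prices: S_u = 186.5, S_d = 83.79
Terminal payoffs (S − K): max(56.48, 0) = 56.48, max(-46.21, 0) = 0
Node 0 (S = 125): V_0 = e^(−0.04)·[0.4510·56.4781 + 0.5490·0.0000] = 24.4723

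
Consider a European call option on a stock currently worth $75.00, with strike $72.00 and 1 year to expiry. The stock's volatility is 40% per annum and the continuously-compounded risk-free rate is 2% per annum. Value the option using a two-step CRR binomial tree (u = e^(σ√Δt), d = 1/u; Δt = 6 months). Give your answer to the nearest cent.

CRR parameters: u = e^(σ√Δt) = e^(0.4·√0.5) = 1.3269, d = 1/u = 0.7536
Per-period rate: rΔt = 0.02·0.5 = 0.01, so R = e^0.01 = 1.0101
Risk-neutral probability p = (e^0.01 − 0.7536)/(1.3269 − 0.7536) = 0.2564/0.5733 = 0.4473
Terminal stock prices: S_uu = 132, S_ud = 75, S_dd = 42.6
Terminal payoffs (S − K): max(60.05, 0) = 60.05, max(3, 0) = 3, max(-29.4, 0) = 0
Node u (S = 99.52): V_u = e^(−0.01)·[0.4473·60.0491 + 0.5527·3.0000] = 28.2336
Node d (S = 56.52): V_d = e^(−0.01)·[0.4473·3.0000 + 0.5527·0.0000] = 1.3285
Node 0 (S = 75): V_0 = e^(−0.01)·[0.4473·28.2336 + 0.5527·1.3285] = 13.2299

$13.23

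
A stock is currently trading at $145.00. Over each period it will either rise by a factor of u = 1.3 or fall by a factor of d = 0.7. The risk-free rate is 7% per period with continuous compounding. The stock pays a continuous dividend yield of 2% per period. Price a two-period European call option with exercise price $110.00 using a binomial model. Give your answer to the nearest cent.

$49.50

Per-period risk-free factor R = e^0.07 = 1.0725; dividend-adjusted growth = e^(0.07−0.02) = 1.0513.
Risk-neutral probability p = (1.0513 − 0.7)/(1.3 − 0.7) = 0.3513/0.6000 = 0.5855
Terminal stock prices: S_uu = 245.1, S_ud = 131.9, S_dd = 71.05
Terminal payoffs (S − K): max(135.1, 0) = 135.1, max(21.95, 0) = 21.95, max(-38.95, 0) = 0
Node u (S = 188.5): V_u = e^(−0.07)·[0.5855·135.0500 + 0.4145·21.9500] = 82.2041
Node d (S = 101.5): V_d = e^(−0.07)·[0.5855·21.9500 + 0.4145·0.0000] = 11.9819
Node 0 (S = 145): V_0 = e^(−0.07)·[0.5855·82.2041 + 0.4145·11.9819] = 49.5042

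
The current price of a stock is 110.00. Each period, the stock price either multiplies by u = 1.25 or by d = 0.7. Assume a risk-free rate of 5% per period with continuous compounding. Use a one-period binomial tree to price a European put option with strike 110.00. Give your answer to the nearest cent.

11.34

Risk-neutral probability p = (e^0.05 − 0.7)/(1.25 − 0.7) = 0.3513/0.5500 = 0.6387
Terminal stock prices: S_u = 137.5, S_d = 77
Terminal payoffs (K − S): max(-27.5, 0) = 0, max(33, 0) = 33
Node 0 (S = 110): V_0 = e^(−0.05)·[0.6387·0.0000 + 0.3613·33.0000] = 11.3422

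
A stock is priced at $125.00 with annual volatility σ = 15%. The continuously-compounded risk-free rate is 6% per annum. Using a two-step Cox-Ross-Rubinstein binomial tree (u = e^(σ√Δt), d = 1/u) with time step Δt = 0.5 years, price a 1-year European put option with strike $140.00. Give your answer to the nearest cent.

CRR parameters: u = e^(σ√Δt) = e^(0.15·√0.5) = 1.1119, d = 1/u = 0.8994
Per-period rate: rΔt = 0.06·0.5 = 0.03, so R = e^0.03 = 1.0305
Risk-neutral probability p = (e^0.03 − 0.8994)/(1.1119 − 0.8994) = 0.1311/0.2125 = 0.6168
Terminal stock prices: S_uu = 154.5, S_ud = 125, S_dd = 101.1
Terminal payoffs (K − S): max(-14.54, 0) = 0, max(15, 0) = 15, max(38.89, 0) = 38.89
Node u (S = 139): V_u = e^(−0.03)·[0.6168·0.0000 + 0.3832·15.0000] = 5.5781
Node d (S = 112.4): V_d = e^(−0.03)·[0.6168·15.0000 + 0.3832·38.8928] = 23.4417
Node 0 (S = 125): V_0 = e^(−0.03)·[0.6168·5.5781 + 0.3832·23.4417] = 12.0562

$12.06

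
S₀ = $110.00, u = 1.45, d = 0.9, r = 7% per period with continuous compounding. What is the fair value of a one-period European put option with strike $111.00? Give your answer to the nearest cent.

Risk-neutral probability p = (e^0.07 − 0.9)/(1.45 − 0.9) = 0.1725/0.5500 = 0.3137
Terminal stock prices: S_u = 159.5, S_d = 99
Terminal payoffs (K − S): max(-48.5, 0) = 0, max(12, 0) = 12
Node 0 (S = 110): V_0 = e^(−0.07)·[0.3137·0.0000 + 0.6863·12.0000] = 7.6794

$7.68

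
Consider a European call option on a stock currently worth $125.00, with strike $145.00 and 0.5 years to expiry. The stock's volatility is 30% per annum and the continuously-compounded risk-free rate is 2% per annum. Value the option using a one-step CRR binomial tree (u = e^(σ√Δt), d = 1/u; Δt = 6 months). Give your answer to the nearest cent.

CRR parameters: u = e^(σ√Δt) = e^(0.3·√0.5) = 1.2363, d = 1/u = 0.8089
Per-period rate: rΔt = 0.02·0.5 = 0.01, so R = e^0.01 = 1.0101
Risk-neutral probability p = (e^0.01 − 0.8089)/(1.2363 − 0.8089) = 0.2012/0.4275 = 0.4707
Terminal stock prices: S_u = 154.5, S_d = 101.1
Terminal payoffs (S − K): max(9.539, 0) = 9.539, max(-43.89, 0) = 0
Node 0 (S = 125): V_0 = e^(−0.01)·[0.4707·9.5389 + 0.5293·0.0000] = 4.4451

$4.45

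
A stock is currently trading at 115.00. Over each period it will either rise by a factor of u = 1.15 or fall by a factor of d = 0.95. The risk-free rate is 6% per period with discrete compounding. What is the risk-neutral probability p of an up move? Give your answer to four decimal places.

p = 0.5500

Risk-neutral probability p = (1 + 0.06 − 0.95)/(1.15 − 0.95) = 0.1100/0.2000 = 0.5500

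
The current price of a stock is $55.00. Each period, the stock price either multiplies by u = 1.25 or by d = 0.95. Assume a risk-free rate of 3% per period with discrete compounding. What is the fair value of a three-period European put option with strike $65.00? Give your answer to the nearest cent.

$7.60

Risk-neutral probability p = (1 + 0.03 − 0.95)/(1.25 − 0.95) = 0.0800/0.3000 = 0.2667
Terminal stock prices: S_uuu = 107.4, S_uud = 81.64, S_udd = 62.05, S_ddd = 47.16
Terminal payoffs (K − S): max(-42.42, 0) = 0, max(-16.64, 0) = 0, max(2.953, 0) = 2.953, max(17.84, 0) = 17.84
Node uu (S = 85.94): V_uu = 1/1.03·[0.2667·0.0000 + 0.7333·0.0000] = 0.0000
Node ud (S = 65.31): V_ud = 1/1.03·[0.2667·0.0000 + 0.7333·2.9531] = 2.1025
Node dd (S = 49.64): V_dd = 1/1.03·[0.2667·2.9531 + 0.7333·17.8444] = 13.4693
Node u (S = 68.75): V_u = 1/1.03·[0.2667·0.0000 + 0.7333·2.1025] = 1.4970
Node d (S = 52.25): V_d = 1/1.03·[0.2667·2.1025 + 0.7333·13.4693] = 10.1341
Node 0 (S = 55): V_0 = 1/1.03·[0.2667·1.4970 + 0.7333·10.1341] = 7.6028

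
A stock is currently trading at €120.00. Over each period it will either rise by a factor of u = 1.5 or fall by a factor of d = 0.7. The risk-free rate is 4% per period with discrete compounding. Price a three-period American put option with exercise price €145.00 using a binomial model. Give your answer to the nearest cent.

Risk-neutral probability p = (1 + 0.04 − 0.7)/(1.5 − 0.7) = 0.3400/0.8000 = 0.4250
Terminal stock prices: S_uuu = 405, S_uud = 189, S_udd = 88.2, S_ddd = 41.16
Terminal payoffs (K − S): max(-260, 0) = 0, max(-44, 0) = 0, max(56.8, 0) = 56.8, max(103.8, 0) = 103.8
Node uu (S = 270): continuation = 1/1.04·[0.4250·0.0000 + 0.5750·0.0000] = 0.0000; exercise value = 0.0000 ≤ continuation, so V_uu = 0.0000
Node ud (S = 126): continuation = 1/1.04·[0.4250·0.0000 + 0.5750·56.8000] = 31.4038; exercise value = 19.0000 ≤ continuation, so V_ud = 31.4038
Node dd (S = 58.8): continuation = 1/1.04·[0.4250·56.8000 + 0.5750·103.8400] = 80.6231; exercise value = 86.2000 > continuation, so V_dd = 86.2000 (exercise)
Node u (S = 180): continuation = 1/1.04·[0.4250·0.0000 + 0.5750·31.4038] = 17.3627; exercise value = 0.0000 ≤ continuation, so V_u = 17.3627
Node d (S = 84): continuation = 1/1.04·[0.4250·31.4038 + 0.5750·86.2000] = 60.4920; exercise value = 61.0000 > continuation, so V_d = 61.0000 (exercise)
Node 0 (S = 120): continuation = 1/1.04·[0.4250·17.3627 + 0.5750·61.0000] = 40.8213; exercise value = 25.0000 ≤ continuation, so V_0 = 40.8213

€40.82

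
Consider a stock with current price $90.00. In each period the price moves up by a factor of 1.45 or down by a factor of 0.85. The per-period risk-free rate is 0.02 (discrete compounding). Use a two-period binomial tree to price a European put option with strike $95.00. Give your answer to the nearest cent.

$14.80

Risk-neutral probability p = (1 + 0.02 − 0.85)/(1.45 − 0.85) = 0.1700/0.6000 = 0.2833
Terminal stock prices: S_uu = 189.2, S_ud = 110.9, S_dd = 65.02
Terminal payoffs (K − S): max(-94.22, 0) = 0, max(-15.92, 0) = 0, max(29.98, 0) = 29.98
Node u (S = 130.5): V_u = 1/1.02·[0.2833·0.0000 + 0.7167·0.0000] = 0.0000
Node d (S = 76.5): V_d = 1/1.02·[0.2833·0.0000 + 0.7167·29.9750] = 21.0609
Node 0 (S = 90): V_0 = 1/1.02·[0.2833·0.0000 + 0.7167·21.0609] = 14.7977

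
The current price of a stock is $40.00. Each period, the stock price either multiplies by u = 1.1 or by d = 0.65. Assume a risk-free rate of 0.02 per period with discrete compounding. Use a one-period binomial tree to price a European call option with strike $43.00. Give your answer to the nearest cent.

Risk-neutral probability p = (1 + 0.02 − 0.65)/(1.1 − 0.65) = 0.3700/0.4500 = 0.8222
Terminal stock prices: S_u = 44, S_d = 26
Terminal payoffs (S − K): max(1, 0) = 1, max(-17, 0) = 0
Node 0 (S = 40): V_0 = 1/1.02·[0.8222·1.0000 + 0.1778·0.0000] = 0.8061

$0.81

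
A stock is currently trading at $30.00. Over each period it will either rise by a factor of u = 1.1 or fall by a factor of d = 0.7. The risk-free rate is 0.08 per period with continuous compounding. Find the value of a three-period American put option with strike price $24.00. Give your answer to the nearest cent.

$0.15

Risk-neutral probability p = (e^0.08 − 0.7)/(1.1 − 0.7) = 0.3833/0.4000 = 0.9582
Terminal stock prices: S_uuu = 39.93, S_uud = 25.41, S_udd = 16.17, S_ddd = 10.29
Terminal payoffs (K − S): max(-15.93, 0) = 0, max(-1.41, 0) = 0, max(7.83, 0) = 7.83, max(13.71, 0) = 13.71
Node uu (S = 36.3): continuation = e^(−0.08)·[0.9582·0.0000 + 0.0418·0.0000] = 0.0000; exercise value = 0.0000 ≤ continuation, so V_uu = 0.0000
Node ud (S = 23.1): continuation = e^(−0.08)·[0.9582·0.0000 + 0.0418·7.8300] = 0.3020; exercise value = 0.9000 > continuation, so V_ud = 0.9000 (exercise)
Node dd (S = 14.7): continuation = e^(−0.08)·[0.9582·7.8300 + 0.0418·13.7100] = 7.4548; exercise value = 9.3000 > continuation, so V_dd = 9.3000 (exercise)
Node u (S = 33): continuation = e^(−0.08)·[0.9582·0.0000 + 0.0418·0.9000] = 0.0347; exercise value = 0.0000 ≤ continuation, so V_u = 0.0347
Node d (S = 21): continuation = e^(−0.08)·[0.9582·0.9000 + 0.0418·9.3000] = 1.1548; exercise value = 3.0000 > continuation, so V_d = 3.0000 (exercise)
Node 0 (S = 30): continuation = e^(−0.08)·[0.9582·0.0347 + 0.0418·3.0000] = 0.1464; exercise value = 0.0000 ≤ continuation, so V_0 = 0.1464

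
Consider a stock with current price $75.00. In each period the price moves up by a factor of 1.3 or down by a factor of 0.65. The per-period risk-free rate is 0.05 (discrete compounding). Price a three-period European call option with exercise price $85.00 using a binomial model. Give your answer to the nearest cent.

Risk-neutral probability p = (1 + 0.05 − 0.65)/(1.3 − 0.65) = 0.4000/0.6500 = 0.6154
Terminal stock prices: S_uuu = 164.8, S_uud = 82.39, S_udd = 41.19, S_ddd = 20.6
Terminal payoffs (S − K): max(79.78, 0) = 79.78, max(-2.612, 0) = 0, max(-43.81, 0) = 0, max(-64.4, 0) = 0
Node uu (S = 126.8): V_uu = 1/1.05·[0.6154·79.7750 + 0.3846·0.0000] = 46.7546
Node ud (S = 63.38): V_ud = 1/1.05·[0.6154·0.0000 + 0.3846·0.0000] = 0.0000
Node dd (S = 31.69): V_dd = 1/1.05·[0.6154·0.0000 + 0.3846·0.0000] = 0.0000
Node u (S = 97.5): V_u = 1/1.05·[0.6154·46.7546 + 0.3846·0.0000] = 27.4020
Node d (S = 48.75): V_d = 1/1.05·[0.6154·0.0000 + 0.3846·0.0000] = 0.0000
Node 0 (S = 75): V_0 = 1/1.05·[0.6154·27.4020 + 0.3846·0.0000] = 16.0598

$16.06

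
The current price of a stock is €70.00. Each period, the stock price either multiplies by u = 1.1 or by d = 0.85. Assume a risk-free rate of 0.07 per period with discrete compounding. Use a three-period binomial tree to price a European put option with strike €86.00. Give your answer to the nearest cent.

€4.19

Risk-neutral probability p = (1 + 0.07 − 0.85)/(1.1 − 0.85) = 0.2200/0.2500 = 0.8800
Terminal stock prices: S_uuu = 93.17, S_uud = 72, S_udd = 55.63, S_ddd = 42.99
Terminal payoffs (K − S): max(-7.17, 0) = 0, max(14, 0) = 14, max(30.37, 0) = 30.37, max(43.01, 0) = 43.01
Node uu (S = 84.7): V_uu = 1/1.07·[0.8800·0.0000 + 0.1200·14.0050] = 1.5707
Node ud (S = 65.45): V_ud = 1/1.07·[0.8800·14.0050 + 0.1200·30.3675] = 14.9238
Node dd (S = 50.57): V_dd = 1/1.07·[0.8800·30.3675 + 0.1200·43.0113] = 29.7988
Node u (S = 77): V_u = 1/1.07·[0.8800·1.5707 + 0.1200·14.9238] = 2.9655
Node d (S = 59.5): V_d = 1/1.07·[0.8800·14.9238 + 0.1200·29.7988] = 15.6157
Node 0 (S = 70): V_0 = 1/1.07·[0.8800·2.9655 + 0.1200·15.6157] = 4.1902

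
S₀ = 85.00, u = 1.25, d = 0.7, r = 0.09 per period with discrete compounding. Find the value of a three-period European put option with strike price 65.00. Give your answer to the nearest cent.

Risk-neutral probability p = (1 + 0.09 − 0.7)/(1.25 − 0.7) = 0.3900/0.5500 = 0.7091
Terminal stock prices: S_uuu = 166, S_uud = 92.97, S_udd = 52.06, S_ddd = 29.15
Terminal payoffs (K − S): max(-101, 0) = 0, max(-27.97, 0) = 0, max(12.94, 0) = 12.94, max(35.85, 0) = 35.85
Node uu (S = 132.8): V_uu = 1/1.09·[0.7091·0.0000 + 0.2909·0.0000] = 0.0000
Node ud (S = 74.38): V_ud = 1/1.09·[0.7091·0.0000 + 0.2909·12.9375] = 3.4529
Node dd (S = 41.65): V_dd = 1/1.09·[0.7091·12.9375 + 0.2909·35.8450] = 17.9830
Node u (S = 106.2): V_u = 1/1.09·[0.7091·0.0000 + 0.2909·3.4529] = 0.9215
Node d (S = 59.5): V_d = 1/1.09·[0.7091·3.4529 + 0.2909·17.9830] = 7.0457
Node 0 (S = 85): V_0 = 1/1.09·[0.7091·0.9215 + 0.2909·7.0457] = 2.4799

2.48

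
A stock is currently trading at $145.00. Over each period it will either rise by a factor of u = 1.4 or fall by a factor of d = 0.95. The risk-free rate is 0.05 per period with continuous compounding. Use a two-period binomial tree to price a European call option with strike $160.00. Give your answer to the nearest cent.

$16.06

Risk-neutral probability p = (e^0.05 − 0.95)/(1.4 − 0.95) = 0.1013/0.4500 = 0.2250
Terminal stock prices: S_uu = 284.2, S_ud = 192.8, S_dd = 130.9
Terminal payoffs (S − K): max(124.2, 0) = 124.2, max(32.85, 0) = 32.85, max(-29.14, 0) = 0
Node u (S = 203): V_u = e^(−0.05)·[0.2250·124.2000 + 0.7750·32.8500] = 50.8033
Node d (S = 137.8): V_d = e^(−0.05)·[0.2250·32.8500 + 0.7750·0.0000] = 7.0322
Node 0 (S = 145): V_0 = e^(−0.05)·[0.2250·50.8033 + 0.7750·7.0322] = 16.0594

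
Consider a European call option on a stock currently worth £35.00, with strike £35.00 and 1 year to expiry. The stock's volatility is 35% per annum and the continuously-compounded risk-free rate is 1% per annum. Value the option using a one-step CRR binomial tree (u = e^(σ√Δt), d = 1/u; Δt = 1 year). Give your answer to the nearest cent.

CRR parameters: u = e^(σ√Δt) = e^(0.35·√1) = 1.4191, d = 1/u = 0.7047
Per-period rate: rΔt = 0.01·1 = 0.01, so R = e^0.01 = 1.0101
Risk-neutral probability p = (e^0.01 − 0.7047)/(1.4191 − 0.7047) = 0.3054/0.7144 = 0.4275
Terminal stock prices: S_u = 49.67, S_d = 24.66
Terminal payoffs (S − K): max(14.67, 0) = 14.67, max(-10.34, 0) = 0
Node 0 (S = 35): V_0 = e^(−0.01)·[0.4275·14.6674 + 0.5725·0.0000] = 6.2072

£6.21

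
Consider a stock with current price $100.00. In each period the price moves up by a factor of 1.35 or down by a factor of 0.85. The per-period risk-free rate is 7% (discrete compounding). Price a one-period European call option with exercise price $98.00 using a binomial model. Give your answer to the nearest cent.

Risk-neutral probability p = (1 + 0.07 − 0.85)/(1.35 − 0.85) = 0.2200/0.5000 = 0.4400
Terminal stock prices: S_u = 135, S_d = 85
Terminal payoffs (S − K): max(37, 0) = 37, max(-13, 0) = 0
Node 0 (S = 100): V_0 = 1/1.07·[0.4400·37.0000 + 0.5600·0.0000] = 15.2150

$15.21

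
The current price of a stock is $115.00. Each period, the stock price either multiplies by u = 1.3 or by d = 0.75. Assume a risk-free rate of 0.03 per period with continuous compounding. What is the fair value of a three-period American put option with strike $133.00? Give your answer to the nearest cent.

Risk-neutral probability p = (e^0.03 − 0.75)/(1.3 − 0.75) = 0.2805/0.5500 = 0.5099
Terminal stock prices: S_uuu = 252.7, S_uud = 145.8, S_udd = 84.09, S_ddd = 48.52
Terminal payoffs (K − S): max(-119.7, 0) = 0, max(-12.76, 0) = 0, max(48.91, 0) = 48.91, max(84.48, 0) = 84.48
Node uu (S = 194.4): continuation = e^(−0.03)·[0.5099·0.0000 + 0.4901·0.0000] = 0.0000; exercise value = 0.0000 ≤ continuation, so V_uu = 0.0000
Node ud (S = 112.1): continuation = e^(−0.03)·[0.5099·0.0000 + 0.4901·48.9062] = 23.2597; exercise value = 20.8750 ≤ continuation, so V_ud = 23.2597
Node dd (S = 64.69): continuation = e^(−0.03)·[0.5099·48.9062 + 0.4901·84.4844] = 64.3818; exercise value = 68.3125 > continuation, so V_dd = 68.3125 (exercise)
Node u (S = 149.5): continuation = e^(−0.03)·[0.5099·0.0000 + 0.4901·23.2597] = 11.0623; exercise value = 0.0000 ≤ continuation, so V_u = 11.0623
Node d (S = 86.25): continuation = e^(−0.03)·[0.5099·23.2597 + 0.4901·68.3125] = 43.9993; exercise value = 46.7500 > continuation, so V_d = 46.7500 (exercise)
Node 0 (S = 115): continuation = e^(−0.03)·[0.5099·11.0623 + 0.4901·46.7500] = 27.7084; exercise value = 18.0000 ≤ continuation, so V_0 = 27.7084

$27.71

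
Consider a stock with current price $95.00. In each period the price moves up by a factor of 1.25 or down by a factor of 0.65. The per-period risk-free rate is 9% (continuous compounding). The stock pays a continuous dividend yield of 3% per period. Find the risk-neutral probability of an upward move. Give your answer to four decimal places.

Per-period risk-free factor R = e^0.09 = 1.0942; dividend-adjusted growth = e^(0.09−0.03) = 1.0618.
Risk-neutral probability p = (1.0618 − 0.65)/(1.25 − 0.65) = 0.4118/0.6000 = 0.6864

p = 0.6864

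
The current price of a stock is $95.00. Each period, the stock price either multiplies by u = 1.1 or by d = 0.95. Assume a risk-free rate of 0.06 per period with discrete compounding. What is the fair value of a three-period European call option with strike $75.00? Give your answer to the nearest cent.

Risk-neutral probability p = (1 + 0.06 − 0.95)/(1.1 − 0.95) = 0.1100/0.1500 = 0.7333
Terminal stock prices: S_uuu = 126.4, S_uud = 109.2, S_udd = 94.31, S_ddd = 81.45
Terminal payoffs (S − K): max(51.45, 0) = 51.45, max(34.2, 0) = 34.2, max(19.31, 0) = 19.31, max(6.451, 0) = 6.451
Node uu (S = 115): V_uu = 1/1.06·[0.7333·51.4450 + 0.2667·34.2025] = 44.1953
Node ud (S = 99.28): V_ud = 1/1.06·[0.7333·34.2025 + 0.2667·19.3113] = 28.5203
Node dd (S = 85.74): V_dd = 1/1.06·[0.7333·19.3113 + 0.2667·6.4506] = 14.9828
Node u (S = 104.5): V_u = 1/1.06·[0.7333·44.1953 + 0.2667·28.5203] = 37.7503
Node d (S = 90.25): V_d = 1/1.06·[0.7333·28.5203 + 0.2667·14.9828] = 23.5003
Node 0 (S = 95): V_0 = 1/1.06·[0.7333·37.7503 + 0.2667·23.5003] = 32.0286

$32.03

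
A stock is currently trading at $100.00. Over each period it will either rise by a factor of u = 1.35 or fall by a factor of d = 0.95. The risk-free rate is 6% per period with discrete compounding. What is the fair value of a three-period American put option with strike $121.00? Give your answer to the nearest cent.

Risk-neutral probability p = (1 + 0.06 − 0.95)/(1.35 − 0.95) = 0.1100/0.4000 = 0.2750
Terminal stock prices: S_uuu = 246, S_uud = 173.1, S_udd = 121.8, S_ddd = 85.74
Terminal payoffs (K − S): max(-125, 0) = 0, max(-52.14, 0) = 0, max(-0.8375, 0) = 0, max(35.26, 0) = 35.26
Node uu (S = 182.3): continuation = 1/1.06·[0.2750·0.0000 + 0.7250·0.0000] = 0.0000; exercise value = 0.0000 ≤ continuation, so V_uu = 0.0000
Node ud (S = 128.2): continuation = 1/1.06·[0.2750·0.0000 + 0.7250·0.0000] = 0.0000; exercise value = 0.0000 ≤ continuation, so V_ud = 0.0000
Node dd (S = 90.25): continuation = 1/1.06·[0.2750·0.0000 + 0.7250·35.2625] = 24.1182; exercise value = 30.7500 > continuation, so V_dd = 30.7500 (exercise)
Node u (S = 135): continuation = 1/1.06·[0.2750·0.0000 + 0.7250·0.0000] = 0.0000; exercise value = 0.0000 ≤ continuation, so V_u = 0.0000
Node d (S = 95): continuation = 1/1.06·[0.2750·0.0000 + 0.7250·30.7500] = 21.0318; exercise value = 26.0000 > continuation, so V_d = 26.0000 (exercise)
Node 0 (S = 100): continuation = 1/1.06·[0.2750·0.0000 + 0.7250·26.0000] = 17.7830; exercise value = 21.0000 > continuation, so V_0 = 21.0000 (exercise)

$21.00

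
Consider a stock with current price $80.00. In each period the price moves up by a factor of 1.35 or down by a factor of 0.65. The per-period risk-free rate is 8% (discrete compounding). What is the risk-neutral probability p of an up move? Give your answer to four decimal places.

p = 0.6143

Risk-neutral probability p = (1 + 0.08 − 0.65)/(1.35 − 0.65) = 0.4300/0.7000 = 0.6143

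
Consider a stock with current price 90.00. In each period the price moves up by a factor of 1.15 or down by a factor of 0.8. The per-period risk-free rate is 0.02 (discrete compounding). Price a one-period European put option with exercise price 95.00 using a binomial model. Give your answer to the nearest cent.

8.38

Risk-neutral probability p = (1 + 0.02 − 0.8)/(1.15 − 0.8) = 0.2200/0.3500 = 0.6286
Terminal stock prices: S_u = 103.5, S_d = 72
Terminal payoffs (K − S): max(-8.5, 0) = 0, max(23, 0) = 23
Node 0 (S = 90): V_0 = 1/1.02·[0.6286·0.0000 + 0.3714·23.0000] = 8.3754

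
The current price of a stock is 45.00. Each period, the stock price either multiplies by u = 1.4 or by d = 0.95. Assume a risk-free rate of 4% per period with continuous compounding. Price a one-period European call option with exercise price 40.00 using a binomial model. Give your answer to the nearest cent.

6.57

Risk-neutral probability p = (e^0.04 − 0.95)/(1.4 − 0.95) = 0.0908/0.4500 = 0.2018
Terminal stock prices: S_u = 63, S_d = 42.75
Terminal payoffs (S − K): max(23, 0) = 23, max(2.75, 0) = 2.75
Node 0 (S = 45): V_0 = e^(−0.04)·[0.2018·23.0000 + 0.7982·2.7500] = 6.5684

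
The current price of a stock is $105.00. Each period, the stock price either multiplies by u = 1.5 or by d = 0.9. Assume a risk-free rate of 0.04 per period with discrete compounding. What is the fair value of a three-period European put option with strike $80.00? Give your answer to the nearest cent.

$1.38

Risk-neutral probability p = (1 + 0.04 − 0.9)/(1.5 − 0.9) = 0.1400/0.6000 = 0.2333
Terminal stock prices: S_uuu = 354.4, S_uud = 212.6, S_udd = 127.6, S_ddd = 76.55
Terminal payoffs (K − S): max(-274.4, 0) = 0, max(-132.6, 0) = 0, max(-47.58, 0) = 0, max(3.455, 0) = 3.455
Node uu (S = 236.2): V_uu = 1/1.04·[0.2333·0.0000 + 0.7667·0.0000] = 0.0000
Node ud (S = 141.8): V_ud = 1/1.04·[0.2333·0.0000 + 0.7667·0.0000] = 0.0000
Node dd (S = 85.05): V_dd = 1/1.04·[0.2333·0.0000 + 0.7667·3.4550] = 2.5470
Node u (S = 157.5): V_u = 1/1.04·[0.2333·0.0000 + 0.7667·0.0000] = 0.0000
Node d (S = 94.5): V_d = 1/1.04·[0.2333·0.0000 + 0.7667·2.5470] = 1.8776
Node 0 (S = 105): V_0 = 1/1.04·[0.2333·0.0000 + 0.7667·1.8776] = 1.3841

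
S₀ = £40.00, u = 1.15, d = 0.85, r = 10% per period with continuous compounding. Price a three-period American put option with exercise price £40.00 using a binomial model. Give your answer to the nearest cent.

£0.91

Risk-neutral probability p = (e^0.1 − 0.85)/(1.15 − 0.85) = 0.2552/0.3000 = 0.8506
Terminal stock prices: S_uuu = 60.83, S_uud = 44.96, S_udd = 33.23, S_ddd = 24.56
Terminal payoffs (K − S): max(-20.83, 0) = 0, max(-4.965, 0) = 0, max(6.765, 0) = 6.765, max(15.44, 0) = 15.44
Node uu (S = 52.9): continuation = e^(−0.1)·[0.8506·0.0000 + 0.1494·0.0000] = 0.0000; exercise value = 0.0000 ≤ continuation, so V_uu = 0.0000
Node ud (S = 39.1): continuation = e^(−0.1)·[0.8506·0.0000 + 0.1494·6.7650] = 0.9147; exercise value = 0.9000 ≤ continuation, so V_ud = 0.9147
Node dd (S = 28.9): continuation = e^(−0.1)·[0.8506·6.7650 + 0.1494·15.4350] = 7.2935; exercise value = 11.1000 > continuation, so V_dd = 11.1000 (exercise)
Node u (S = 46): continuation = e^(−0.1)·[0.8506·0.0000 + 0.1494·0.9147] = 0.1237; exercise value = 0.0000 ≤ continuation, so V_u = 0.1237
Node d (S = 34): continuation = e^(−0.1)·[0.8506·0.9147 + 0.1494·11.1000] = 2.2048; exercise value = 6.0000 > continuation, so V_d = 6.0000 (exercise)
Node 0 (S = 40): continuation = e^(−0.1)·[0.8506·0.1237 + 0.1494·6.0000] = 0.9064; exercise value = 0.0000 ≤ continuation, so V_0 = 0.9064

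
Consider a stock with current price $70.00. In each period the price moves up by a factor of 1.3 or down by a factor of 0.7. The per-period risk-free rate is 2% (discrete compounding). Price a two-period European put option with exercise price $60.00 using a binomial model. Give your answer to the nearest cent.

Risk-neutral probability p = (1 + 0.02 − 0.7)/(1.3 − 0.7) = 0.3200/0.6000 = 0.5333
Terminal stock prices: S_uu = 118.3, S_ud = 63.7, S_dd = 34.3
Terminal payoffs (K − S): max(-58.3, 0) = 0, max(-3.7, 0) = 0, max(25.7, 0) = 25.7
Node u (S = 91): V_u = 1/1.02·[0.5333·0.0000 + 0.4667·0.0000] = 0.0000
Node d (S = 49): V_d = 1/1.02·[0.5333·0.0000 + 0.4667·25.7000] = 11.7582
Node 0 (S = 70): V_0 = 1/1.02·[0.5333·0.0000 + 0.4667·11.7582] = 5.3796

$5.38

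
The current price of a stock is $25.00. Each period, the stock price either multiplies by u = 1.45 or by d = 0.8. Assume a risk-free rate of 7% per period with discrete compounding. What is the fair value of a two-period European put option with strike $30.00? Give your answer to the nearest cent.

$4.60

Risk-neutral probability p = (1 + 0.07 − 0.8)/(1.45 − 0.8) = 0.2700/0.6500 = 0.4154
Terminal stock prices: S_uu = 52.56, S_ud = 29, S_dd = 16
Terminal payoffs (K − S): max(-22.56, 0) = 0, max(1, 0) = 1, max(14, 0) = 14
Node u (S = 36.25): V_u = 1/1.07·[0.4154·0.0000 + 0.5846·1.0000] = 0.5464
Node d (S = 20): V_d = 1/1.07·[0.4154·1.0000 + 0.5846·14.0000] = 8.0374
Node 0 (S = 25): V_0 = 1/1.07·[0.4154·0.5464 + 0.5846·8.0374] = 4.6035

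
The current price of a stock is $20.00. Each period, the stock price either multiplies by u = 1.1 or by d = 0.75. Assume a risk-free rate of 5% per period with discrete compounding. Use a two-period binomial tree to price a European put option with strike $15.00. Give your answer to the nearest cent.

Risk-neutral probability p = (1 + 0.05 − 0.75)/(1.1 − 0.75) = 0.3000/0.3500 = 0.8571
Terminal stock prices: S_uu = 24.2, S_ud = 16.5, S_dd = 11.25
Terminal payoffs (K − S): max(-9.2, 0) = 0, max(-1.5, 0) = 0, max(3.75, 0) = 3.75
Node u (S = 22): V_u = 1/1.05·[0.8571·0.0000 + 0.1429·0.0000] = 0.0000
Node d (S = 15): V_d = 1/1.05·[0.8571·0.0000 + 0.1429·3.7500] = 0.5102
Node 0 (S = 20): V_0 = 1/1.05·[0.8571·0.0000 + 0.1429·0.5102] = 0.0694

$0.07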